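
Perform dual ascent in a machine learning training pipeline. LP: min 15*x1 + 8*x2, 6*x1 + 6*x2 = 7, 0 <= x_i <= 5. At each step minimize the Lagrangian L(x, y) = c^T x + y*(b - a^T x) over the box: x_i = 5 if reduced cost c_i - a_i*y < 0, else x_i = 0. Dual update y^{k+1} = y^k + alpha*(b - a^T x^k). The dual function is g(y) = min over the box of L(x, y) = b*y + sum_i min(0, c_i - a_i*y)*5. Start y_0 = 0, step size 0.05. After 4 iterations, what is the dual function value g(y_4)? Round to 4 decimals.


Dual ascent for LP: min 15*x1 + 8*x2, 6*x1 + 6*x2 = 7, 0 <= x_i <= 5
Step 1: y^k = 0.0, reduced costs: (15.0, 8.0)
  x^k = (0.0, 0.0), subgradient = b - a^T x = 7.0
  y^{k+1} = 0.0 + 0.05*7.0 = 0.35
Step 2: y^k = 0.35, reduced costs: (12.9, 5.9)
  x^k = (0.0, 0.0), subgradient = b - a^T x = 7.0
  y^{k+1} = 0.35 + 0.05*7.0 = 0.7
Step 3: y^k = 0.7, reduced costs: (10.8, 3.8)
  x^k = (0.0, 0.0), subgradient = b - a^T x = 7.0
  y^{k+1} = 0.7 + 0.05*7.0 = 1.05
Step 4: y^k = 1.05, reduced costs: (8.7, 1.7)
  x^k = (0.0, 0.0), subgradient = b - a^T x = 7.0
  y^{k+1} = 1.05 + 0.05*7.0 = 1.4
Dual objective at y_4 = 1.4: reduced costs (6.6, -0.4), box minimizer x = (0.0, 5.0)
g(y_4) = b*y + (c1 - a1*y)*x1 + (c2 - a2*y)*x2 = 7*1.4 + 6.6*0.0 + (-0.4)*5.0 = 9.8 + 0.0 - 2.0 = 7.8


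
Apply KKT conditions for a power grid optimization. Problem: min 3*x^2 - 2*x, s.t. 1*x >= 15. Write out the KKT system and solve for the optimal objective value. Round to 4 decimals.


Step 1: Try lambda = 0 (constraint inactive).
x_unc = 2/(2*3) = 0.3333
Check: 1*0.3333 = 0.3333 < 15 -- violated!
Step 2: Constraint must be active: 1*x = 15
x* = 15/1 = 15.0
lambda = (2*3*15.0 - 2)/1 = 88.0
Step 3: Compute optimal value.
f(x*) = 3*15.0^2 - 2*15.0 = 645.0


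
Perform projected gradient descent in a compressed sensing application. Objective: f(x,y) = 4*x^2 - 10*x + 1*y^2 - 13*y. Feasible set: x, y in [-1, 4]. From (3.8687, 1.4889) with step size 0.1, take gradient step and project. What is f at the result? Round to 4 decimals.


Step 1: Compute gradient at (3.8687, 1.4889).
grad_x = 2*4*3.8687 - 10 = 20.9496
grad_y = 2*1*1.4889 - 13 = -10.0222
Step 2: Gradient step.
x_raw = 3.8687 - 0.1*20.9496 = 1.7737
y_raw = 1.4889 - 0.1*-10.0222 = 2.4911
Step 3: Project onto [-1, 4].
x_proj = clip(1.7737) = 1.7737
y_proj = clip(2.4911) = 2.4911
Step 4: Evaluate f.
f(1.7737, 2.4911) = -31.3317


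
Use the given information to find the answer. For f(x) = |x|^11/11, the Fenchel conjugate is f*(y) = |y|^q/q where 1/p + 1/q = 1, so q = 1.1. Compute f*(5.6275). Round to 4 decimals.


The conjugate exponent q satisfies 1/p + 1/q = 1.
p = 11, so q = 11/(11 - 1) = 1.1
|y|^q = 5.6275^1.1 = 6.6888
f*(5.6275) = 6.6888 / 1.1 = 6.0807


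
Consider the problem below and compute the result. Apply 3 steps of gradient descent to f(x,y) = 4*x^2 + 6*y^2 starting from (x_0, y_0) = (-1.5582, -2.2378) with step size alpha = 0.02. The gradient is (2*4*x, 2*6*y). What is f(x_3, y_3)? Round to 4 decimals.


Gradient descent on f(x,y) = 4*x^2 + 6*y^2.
Starting point: (-1.5582, -2.2378), alpha = 0.02
Step 1: grad_x = 2*4*-1.5582 = -12.4656, grad_y = 2*6*-2.2378 = -26.8536
  x_1 = -1.5582 - 0.02*-12.4656 = -1.3089
  y_1 = -2.2378 - 0.02*-26.8536 = -1.7007
Step 2: grad_x = 2*4*-1.3089 = -10.4711, grad_y = 2*6*-1.7007 = -20.4087
  x_2 = -1.3089 - 0.02*-10.4711 = -1.0995
  y_2 = -1.7007 - 0.02*-20.4087 = -1.2926
Step 3: grad_x = 2*4*-1.0995 = -8.7957, grad_y = 2*6*-1.2926 = -15.5106
  x_3 = -1.0995 - 0.02*-8.7957 = -0.9236
  y_3 = -1.2926 - 0.02*-15.5106 = -0.9823
f(-0.9236, -0.9823) = 4*(-0.9236)^2 + 6*(-0.9823)^2 = 9.2017


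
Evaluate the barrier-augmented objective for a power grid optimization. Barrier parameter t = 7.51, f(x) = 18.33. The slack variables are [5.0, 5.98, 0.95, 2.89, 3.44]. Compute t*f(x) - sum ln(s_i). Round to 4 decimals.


Step 1: Compute log-barrier.
ln values: [1.6094, 1.7884, -0.0513, 1.0613, 1.2355]
phi = -(1.6094 + 1.7884 - 0.0513 + 1.0613 + 1.2355) = -5.6433
Step 2: Compute augmented objective.
t*f(x) = 7.51*18.33 = 137.6583
Total = 137.6583 - 5.6433 = 132.015


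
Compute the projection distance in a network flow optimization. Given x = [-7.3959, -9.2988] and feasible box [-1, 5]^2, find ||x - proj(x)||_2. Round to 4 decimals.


Project each component onto [-1, 5].
clip(-7.3959) = -1.0, clip(-9.2988) = -1.0
Projection = [-1.0, -1.0]
Squared diffs: [40.9075, 68.8701]
Distance = sqrt(109.7776) = 10.4775


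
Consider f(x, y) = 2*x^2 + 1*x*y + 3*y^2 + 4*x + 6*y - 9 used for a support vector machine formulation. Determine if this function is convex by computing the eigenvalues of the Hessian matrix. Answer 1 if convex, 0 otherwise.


The Hessian of f(x,y) = 2*x^2 + 1*x*y + 3*y^2 + 4*x + 6*y - 9 is:
H = [[4, 1], [1, 6]]
Trace = 4 + 6 = 10
Determinant = 4*6 - (1)^2 = 23
Discriminant = (10)^2 - 4*23 = 8.0
Eigenvalues: lambda_1 = 3.5858, lambda_2 = 6.4142
The function is convex.

1


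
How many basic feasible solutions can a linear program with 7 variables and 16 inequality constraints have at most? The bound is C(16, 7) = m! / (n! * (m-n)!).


Each vertex corresponds to some choice of n active constraints out of m, so the number of vertices is at most C(m, n) = m! / (n!(m-n)!).
m = 16, n = 7
Numerator: 16 * 15 * 14 * 13 * 12 * 11 * 10
Denominator: 7! = 5040
C(16, 7) = 11440


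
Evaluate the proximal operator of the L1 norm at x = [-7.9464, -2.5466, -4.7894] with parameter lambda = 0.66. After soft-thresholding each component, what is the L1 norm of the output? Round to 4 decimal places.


Soft-thresholding with lambda = 0.66:
prox(-7.9464) = sign(-7.9464)*max(|-7.9464| - 0.66, 0) = -7.2864
prox(-2.5466) = sign(-2.5466)*max(|-2.5466| - 0.66, 0) = -1.8866
prox(-4.7894) = sign(-4.7894)*max(|-4.7894| - 0.66, 0) = -4.1294
prox(x) = [-7.2864, -1.8866, -4.1294]
||prox(x)||_1 = 7.2864 + 1.8866 + 4.1294 = 13.3024


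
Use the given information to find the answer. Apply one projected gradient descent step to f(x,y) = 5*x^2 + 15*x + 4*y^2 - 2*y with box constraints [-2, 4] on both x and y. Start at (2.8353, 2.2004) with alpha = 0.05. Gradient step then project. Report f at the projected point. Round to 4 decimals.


Step 1: Compute gradient at (2.8353, 2.2004).
grad_x = 2*5*2.8353 + 15 = 43.353
grad_y = 2*4*2.2004 - 2 = 15.6032
Step 2: Gradient step.
x_raw = 2.8353 - 0.05*43.353 = 0.6677
y_raw = 2.2004 - 0.05*15.6032 = 1.4202
Step 3: Project onto [-2, 4].
x_proj = clip(0.6677) = 0.6677
y_proj = clip(1.4202) = 1.4202
Step 4: Evaluate f.
f(0.6677, 1.4202) = 17.4714


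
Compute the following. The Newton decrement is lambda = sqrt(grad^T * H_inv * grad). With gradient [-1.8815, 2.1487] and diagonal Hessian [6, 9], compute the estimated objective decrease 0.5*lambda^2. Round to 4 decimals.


Step 1: H is diagonal, so H^(-1) * g = [-0.3136, 0.2387].
Step 2: g^T H^(-1) g = sum_i g_i^2 / H_ii
  = (-1.8815)^2/6 + (2.1487)^2/9
  = 0.59 + 0.513 = 1.103
Step 3: Objective decrease = 0.5 * g^T H^(-1) g = 0.5515


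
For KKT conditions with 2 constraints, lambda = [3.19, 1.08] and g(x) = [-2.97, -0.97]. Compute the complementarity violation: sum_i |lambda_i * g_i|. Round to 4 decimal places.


KKT complementary slackness check:
lambda_1 * g_1 = 3.19 * -2.97 = -9.4743
lambda_2 * g_2 = 1.08 * -0.97 = -1.0476
Total violation = 9.4743 + 1.0476 = 10.5219


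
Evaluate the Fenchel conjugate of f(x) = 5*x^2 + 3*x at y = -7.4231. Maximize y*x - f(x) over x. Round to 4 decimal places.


f*(y) = sup_x {y*x - a*x^2 - b*x} = sup_x {(y-b)*x - a*x^2}
FOC: (y - b) - 2a*x = 0 => x* = (y - b)/(2a)
x* = (-7.4231 - 3)/(2*5) = -1.0423
f*(-7.4231) = (y-b)^2/(4a) = (-7.4231 - 3)^2/(4*5)
= 108.641/20 = 5.4321


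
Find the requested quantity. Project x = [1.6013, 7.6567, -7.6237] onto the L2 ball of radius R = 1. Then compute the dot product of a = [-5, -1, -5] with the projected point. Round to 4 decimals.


Step 1: Compute ||x|| (intermediates to 6 decimals).
||x|| = sqrt(1.6013^2 + 7.6567^2 + (-7.6237)^2) = 10.922913
Step 2: Project.
Since ||x|| > R, scale = R/||x|| = 1/10.922913 = 0.091551, proj(x) = scale * x
proj(x) = [0.146601, 0.700979, -0.697957]
Step 3: Dot product.
a^T * proj(x) = -5*0.146601 - 1*0.700979 - 5*(-0.697957) = 2.0558


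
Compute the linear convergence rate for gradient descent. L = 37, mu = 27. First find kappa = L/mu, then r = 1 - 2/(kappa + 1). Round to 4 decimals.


Step 1: Compute the condition number.
kappa = L/mu = 37/27 = 1.3704
Step 2: Compute the convergence rate.
r = 1 - 2/(kappa + 1) = 1 - 2*mu/(L + mu) = (L - mu)/(L + mu) = 10/64 = 0.1563


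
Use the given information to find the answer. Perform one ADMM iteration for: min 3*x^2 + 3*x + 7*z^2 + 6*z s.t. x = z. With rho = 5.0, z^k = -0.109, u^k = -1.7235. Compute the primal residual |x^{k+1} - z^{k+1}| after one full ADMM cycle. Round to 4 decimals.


ADMM iteration with rho = 5.0, z^k = -0.109, u^k = -1.7235
Step 1: x-update.
Minimize 3*x^2 + 3*x + (5.0/2)*(x + 0.109 - 1.7235)^2
FOC: (2*3 + 5.0)*x = -3 + 5.0*(-0.109 + 1.7235)
x^{k+1} = 0.4611
Step 2: z-update.
Minimize 7*z^2 + 6*z + (5.0/2)*(0.4611 - z - 1.7235)^2
FOC: (2*7 + 5.0)*z = -6 + 5.0*(0.4611 - 1.7235)
z^{k+1} = -0.648
Step 3: u-update.
u^{k+1} = -1.7235 + 0.4611 + 0.648 = -0.6144
Step 4: Primal residual = |0.4611 + 0.648| = 1.1091


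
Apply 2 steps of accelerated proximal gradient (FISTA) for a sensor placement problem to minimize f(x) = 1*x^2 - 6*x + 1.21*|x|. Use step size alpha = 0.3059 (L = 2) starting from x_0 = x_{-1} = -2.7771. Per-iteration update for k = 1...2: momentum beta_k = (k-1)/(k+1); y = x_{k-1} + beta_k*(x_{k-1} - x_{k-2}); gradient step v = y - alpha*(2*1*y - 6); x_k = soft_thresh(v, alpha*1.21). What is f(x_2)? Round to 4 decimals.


FISTA on f(x) = 1*x^2 - 6*x + 1.21*|x|
L = 2, alpha = 0.3059
Iteration 1: beta = 0.0, y = -2.7771 + 0.0*(-2.7771 + 2.7771) = -2.7771
  grad(y) = -11.5542, v = y - alpha*grad = 0.7573
  prox(v) = soft_thresh(0.7573, 0.3701) = 0.3872
Iteration 2: beta = 0.3333, y = 0.3872 + 0.3333*(0.3872 + 2.7771) = 1.442
  grad(y) = -3.1161, v = y - alpha*grad = 2.3952
  prox(v) = soft_thresh(2.3952, 0.3701) = 2.025
f(x_2) = 1*2.025^2 - 6*2.025 + 1.21*|2.025| = -5.5991


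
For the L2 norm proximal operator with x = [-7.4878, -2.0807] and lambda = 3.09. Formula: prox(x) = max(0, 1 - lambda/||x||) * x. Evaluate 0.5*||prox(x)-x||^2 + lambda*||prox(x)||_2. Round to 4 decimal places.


Step 1: Compute ||x||.
||x|| = 7.7715
Step 2: Compute scaling factor.
scale = max(0, 1 - 3.09/7.7715) = 0.6024
Step 3: prox(x) = [-4.5106, -1.2534]
||prox(x)|| = 4.6815
Step 4: Proximal objective.
0.5*||prox-x||^2 = 4.7741
lambda*||prox|| = 14.4658
Total = 19.2399


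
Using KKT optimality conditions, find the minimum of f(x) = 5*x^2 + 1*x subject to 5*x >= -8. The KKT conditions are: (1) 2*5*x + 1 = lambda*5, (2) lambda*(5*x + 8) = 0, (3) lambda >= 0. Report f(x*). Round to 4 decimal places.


Step 1: Try lambda = 0 (constraint inactive).
Stationarity: 2*5*x + 1 = 0
x* = -1/(2*5) = -0.1
Check constraint: 5*-0.1 = -0.5 >= -8 -- satisfied.
Step 2: Compute optimal value.
f(x*) = 5*(-0.1)^2 + 1*(-0.1) = -0.05


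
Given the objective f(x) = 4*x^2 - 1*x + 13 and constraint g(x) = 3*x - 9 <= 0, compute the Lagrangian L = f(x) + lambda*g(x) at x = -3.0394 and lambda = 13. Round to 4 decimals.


Step 1: Evaluate f(x).
f(-3.0394) = 4*(-3.0394)^2 - 1*(-3.0394) + 13 = 52.9912
Step 2: Evaluate g(x).
g(-3.0394) = 3*-3.0394 - 9 = -18.1182
Step 3: Compute Lagrangian.
L = 52.9912 + 13*-18.1182 = -182.5454


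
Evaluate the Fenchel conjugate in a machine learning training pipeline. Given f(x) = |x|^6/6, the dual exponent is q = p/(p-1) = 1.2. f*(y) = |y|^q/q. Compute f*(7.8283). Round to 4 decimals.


The conjugate exponent q satisfies 1/p + 1/q = 1.
p = 6, so q = 6/(6 - 1) = 1.2
|y|^q = 7.8283^1.2 = 11.8141
f*(7.8283) = 11.8141 / 1.2 = 9.8451


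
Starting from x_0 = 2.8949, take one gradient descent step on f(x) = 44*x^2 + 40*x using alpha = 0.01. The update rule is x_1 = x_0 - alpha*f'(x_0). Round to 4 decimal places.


We compute the gradient at x_0 and apply the update.
f'(x) = 88*x + 40
f'(2.8949) = 88*2.8949 + 40 = 294.7512
x_1 = 2.8949 - 0.01*294.7512 = -0.0526


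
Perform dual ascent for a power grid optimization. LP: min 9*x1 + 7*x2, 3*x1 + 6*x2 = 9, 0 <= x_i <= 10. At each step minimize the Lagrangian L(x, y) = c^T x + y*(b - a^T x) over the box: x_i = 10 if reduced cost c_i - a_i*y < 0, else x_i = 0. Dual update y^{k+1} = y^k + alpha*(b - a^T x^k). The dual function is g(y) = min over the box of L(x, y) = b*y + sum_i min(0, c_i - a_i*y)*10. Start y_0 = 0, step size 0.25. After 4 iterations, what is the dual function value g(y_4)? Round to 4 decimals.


Dual ascent for LP: min 9*x1 + 7*x2, 3*x1 + 6*x2 = 9, 0 <= x_i <= 10
Step 1: y^k = 0.0, reduced costs: (9.0, 7.0)
  x^k = (0.0, 0.0), subgradient = b - a^T x = 9.0
  y^{k+1} = 0.0 + 0.25*9.0 = 2.25
Step 2: y^k = 2.25, reduced costs: (2.25, -6.5)
  x^k = (0.0, 10.0), subgradient = b - a^T x = -51.0
  y^{k+1} = 2.25 + 0.25*-51.0 = -10.5
Step 3: y^k = -10.5, reduced costs: (40.5, 70.0)
  x^k = (0.0, 0.0), subgradient = b - a^T x = 9.0
  y^{k+1} = -10.5 + 0.25*9.0 = -8.25
Step 4: y^k = -8.25, reduced costs: (33.75, 56.5)
  x^k = (0.0, 0.0), subgradient = b - a^T x = 9.0
  y^{k+1} = -8.25 + 0.25*9.0 = -6.0
Dual objective at y_4 = -6.0: reduced costs (27.0, 43.0), box minimizer x = (0.0, 0.0)
g(y_4) = b*y + (c1 - a1*y)*x1 + (c2 - a2*y)*x2 = 9*(-6.0) + 27.0*0.0 + 43.0*0.0 = -54.0 + 0.0 + 0.0 = -54.0


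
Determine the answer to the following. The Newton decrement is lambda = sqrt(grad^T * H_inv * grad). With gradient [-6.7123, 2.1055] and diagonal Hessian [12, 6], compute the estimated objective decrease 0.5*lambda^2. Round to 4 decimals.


Step 1: H is diagonal, so H^(-1) * g = [-0.5594, 0.3509].
Step 2: g^T H^(-1) g = sum_i g_i^2 / H_ii
  = (-6.7123)^2/12 + (2.1055)^2/6
  = 3.7546 + 0.7389 = 4.4934
Step 3: Objective decrease = 0.5 * g^T H^(-1) g = 2.2467


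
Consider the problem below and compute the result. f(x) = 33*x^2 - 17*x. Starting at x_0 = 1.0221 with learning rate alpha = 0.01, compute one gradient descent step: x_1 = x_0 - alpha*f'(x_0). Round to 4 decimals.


We compute the gradient at x_0 and apply the update.
f'(x) = 66*x - 17
f'(1.0221) = 66*1.0221 - 17 = 50.4586
x_1 = 1.0221 - 0.01*50.4586 = 0.5175


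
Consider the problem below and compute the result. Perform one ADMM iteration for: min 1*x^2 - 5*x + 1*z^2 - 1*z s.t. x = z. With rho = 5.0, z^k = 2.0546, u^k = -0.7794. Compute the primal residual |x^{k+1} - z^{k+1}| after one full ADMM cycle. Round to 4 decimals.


ADMM iteration with rho = 5.0, z^k = 2.0546, u^k = -0.7794
Step 1: x-update.
Minimize 1*x^2 - 5*x + (5.0/2)*(x - 2.0546 - 0.7794)^2
FOC: (2*1 + 5.0)*x = 5 + 5.0*(2.0546 + 0.7794)
x^{k+1} = 2.7386
Step 2: z-update.
Minimize 1*z^2 - 1*z + (5.0/2)*(2.7386 - z - 0.7794)^2
FOC: (2*1 + 5.0)*z = 1 + 5.0*(2.7386 - 0.7794)
z^{k+1} = 1.5423
Step 3: u-update.
u^{k+1} = -0.7794 + 2.7386 - 1.5423 = 0.4169
Step 4: Primal residual = |2.7386 - 1.5423| = 1.1963


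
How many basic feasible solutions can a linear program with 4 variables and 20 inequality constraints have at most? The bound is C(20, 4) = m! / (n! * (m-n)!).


Each vertex corresponds to some choice of n active constraints out of m, so the number of vertices is at most C(m, n) = m! / (n!(m-n)!).
m = 20, n = 4
Numerator: 20 * 19 * 18 * 17
Denominator: 4! = 24
C(20, 4) = 4845


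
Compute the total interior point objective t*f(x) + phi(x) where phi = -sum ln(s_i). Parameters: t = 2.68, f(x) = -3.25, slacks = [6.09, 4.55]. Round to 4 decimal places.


Step 1: Compute log-barrier.
ln values: [1.8066, 1.5151]
phi = -(1.8066 + 1.5151) = -3.3218
Step 2: Compute augmented objective.
t*f(x) = 2.68*-3.25 = -8.71
Total = -8.71 - 3.3218 = -12.0318


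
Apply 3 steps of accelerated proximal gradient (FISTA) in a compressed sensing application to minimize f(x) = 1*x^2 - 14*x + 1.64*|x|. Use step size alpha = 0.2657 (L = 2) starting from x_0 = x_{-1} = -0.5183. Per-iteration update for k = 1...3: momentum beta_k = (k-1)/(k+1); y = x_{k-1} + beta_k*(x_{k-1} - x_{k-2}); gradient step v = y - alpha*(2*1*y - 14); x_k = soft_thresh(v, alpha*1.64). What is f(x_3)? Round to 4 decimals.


FISTA on f(x) = 1*x^2 - 14*x + 1.64*|x|
L = 2, alpha = 0.2657
Iteration 1: beta = 0.0, y = -0.5183 + 0.0*(-0.5183 + 0.5183) = -0.5183
  grad(y) = -15.0366, v = y - alpha*grad = 3.4769
  prox(v) = soft_thresh(3.4769, 0.4357) = 3.0412
Iteration 2: beta = 0.3333, y = 3.0412 + 0.3333*(3.0412 + 0.5183) = 4.2277
  grad(y) = -5.5447, v = y - alpha*grad = 5.7009
  prox(v) = soft_thresh(5.7009, 0.4357) = 5.2651
Iteration 3: beta = 0.5, y = 5.2651 + 0.5*(5.2651 - 3.0412) = 6.3771
  grad(y) = -1.2458, v = y - alpha*grad = 6.7081
  prox(v) = soft_thresh(6.7081, 0.4357) = 6.2724
f(x_3) = 1*6.2724^2 - 14*6.2724 + 1.64*|6.2724| = -38.1839


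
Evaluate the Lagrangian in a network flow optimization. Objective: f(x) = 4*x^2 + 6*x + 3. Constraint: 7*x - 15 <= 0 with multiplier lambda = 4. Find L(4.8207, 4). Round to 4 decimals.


Step 1: Evaluate f(x).
f(4.8207) = 4*4.8207^2 + 6*4.8207 + 3 = 124.8808
Step 2: Evaluate g(x).
g(4.8207) = 7*4.8207 - 15 = 18.7449
Step 3: Compute Lagrangian.
L = 124.8808 + 4*18.7449 = 199.8604


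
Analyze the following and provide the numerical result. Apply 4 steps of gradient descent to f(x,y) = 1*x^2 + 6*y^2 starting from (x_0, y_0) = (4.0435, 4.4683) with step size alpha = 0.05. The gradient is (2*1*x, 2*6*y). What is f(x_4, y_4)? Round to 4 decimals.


Gradient descent on f(x,y) = 1*x^2 + 6*y^2.
Starting point: (4.0435, 4.4683), alpha = 0.05
Step 1: grad_x = 2*1*4.0435 = 8.087, grad_y = 2*6*4.4683 = 53.6196
  x_1 = 4.0435 - 0.05*8.087 = 3.6392
  y_1 = 4.4683 - 0.05*53.6196 = 1.7873
Step 2: grad_x = 2*1*3.6392 = 7.2783, grad_y = 2*6*1.7873 = 21.4478
  x_2 = 3.6392 - 0.05*7.2783 = 3.2752
  y_2 = 1.7873 - 0.05*21.4478 = 0.7149
Step 3: grad_x = 2*1*3.2752 = 6.5505, grad_y = 2*6*0.7149 = 8.5791
  x_3 = 3.2752 - 0.05*6.5505 = 2.9477
  y_3 = 0.7149 - 0.05*8.5791 = 0.286
Step 4: grad_x = 2*1*2.9477 = 5.8954, grad_y = 2*6*0.286 = 3.4317
  x_4 = 2.9477 - 0.05*5.8954 = 2.6529
  y_4 = 0.286 - 0.05*3.4317 = 0.1144
f(2.6529, 0.1144) = 1*2.6529^2 + 6*0.1144^2 = 7.1166


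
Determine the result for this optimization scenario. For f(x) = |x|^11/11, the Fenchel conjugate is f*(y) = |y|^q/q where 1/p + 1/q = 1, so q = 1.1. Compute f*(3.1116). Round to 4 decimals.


The conjugate exponent q satisfies 1/p + 1/q = 1.
p = 11, so q = 11/(11 - 1) = 1.1
|y|^q = 3.1116^1.1 = 3.4856
f*(3.1116) = 3.4856 / 1.1 = 3.1688


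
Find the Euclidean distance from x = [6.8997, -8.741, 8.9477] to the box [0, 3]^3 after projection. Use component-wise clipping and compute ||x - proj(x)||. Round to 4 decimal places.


Project each component onto [0, 3].
clip(6.8997) = 3.0, clip(-8.741) = 0.0, clip(8.9477) = 3.0
Projection = [3.0, 0.0, 3.0]
Squared diffs: [15.2077, 76.4051, 35.3751]
Distance = sqrt(126.9879) = 11.2689


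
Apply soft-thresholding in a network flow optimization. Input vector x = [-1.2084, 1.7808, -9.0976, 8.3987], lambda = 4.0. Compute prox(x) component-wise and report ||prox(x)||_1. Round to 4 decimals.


Soft-thresholding with lambda = 4.0:
prox(-1.2084) = sign(-1.2084)*max(|-1.2084| - 4.0, 0) = 0.0
prox(1.7808) = sign(1.7808)*max(|1.7808| - 4.0, 0) = 0.0
prox(-9.0976) = sign(-9.0976)*max(|-9.0976| - 4.0, 0) = -5.0976
prox(8.3987) = sign(8.3987)*max(|8.3987| - 4.0, 0) = 4.3987
prox(x) = [0.0, 0.0, -5.0976, 4.3987]
||prox(x)||_1 = 0.0 + 0.0 + 5.0976 + 4.3987 = 9.4963


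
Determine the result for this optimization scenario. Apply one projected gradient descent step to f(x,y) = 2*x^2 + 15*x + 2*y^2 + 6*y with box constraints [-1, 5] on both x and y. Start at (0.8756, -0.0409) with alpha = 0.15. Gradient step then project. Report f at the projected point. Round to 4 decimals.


Step 1: Compute gradient at (0.8756, -0.0409).
grad_x = 2*2*0.8756 + 15 = 18.5024
grad_y = 2*2*-0.0409 + 6 = 5.8364
Step 2: Gradient step.
x_raw = 0.8756 - 0.15*18.5024 = -1.8998
y_raw = -0.0409 - 0.15*5.8364 = -0.9164
Step 3: Project onto [-1, 5].
x_proj = clip(-1.8998) = -1.0
y_proj = clip(-0.9164) = -0.9164
Step 4: Evaluate f.
f(-1.0, -0.9164) = -16.8187


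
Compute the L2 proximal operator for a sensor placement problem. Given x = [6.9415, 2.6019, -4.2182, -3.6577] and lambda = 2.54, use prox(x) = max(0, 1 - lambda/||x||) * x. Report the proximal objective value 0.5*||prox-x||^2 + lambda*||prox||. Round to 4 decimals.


Step 1: Compute ||x||.
||x|| = 9.2804
Step 2: Compute scaling factor.
scale = max(0, 1 - 2.54/9.2804) = 0.7263
Step 3: prox(x) = [5.0417, 1.8898, -3.0637, -2.6566]
||prox(x)|| = 6.7404
Step 4: Proximal objective.
0.5*||prox-x||^2 = 3.2258
lambda*||prox|| = 17.1206
Total = 20.3465


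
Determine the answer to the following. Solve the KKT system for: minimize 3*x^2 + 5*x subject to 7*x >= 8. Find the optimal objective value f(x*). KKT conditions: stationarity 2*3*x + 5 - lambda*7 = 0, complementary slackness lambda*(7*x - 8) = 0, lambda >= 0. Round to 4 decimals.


Step 1: Try lambda = 0 (constraint inactive).
x_unc = -5/(2*3) = -0.8333
Check: 7*-0.8333 = -5.8331 < 8 -- violated!
Step 2: Constraint must be active: 7*x = 8
x* = 8/7 = 1.1429 (rounded; the exact value 8/7 is used below)
lambda = (2*3*(8/7) + 5)/7 = 1.6939
Step 3: Compute optimal value.
f(x*) = 3*(8/7)^2 + 5*(8/7) = 9.6327


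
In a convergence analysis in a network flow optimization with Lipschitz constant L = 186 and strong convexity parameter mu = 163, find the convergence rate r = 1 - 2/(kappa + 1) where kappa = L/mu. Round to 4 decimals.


Step 1: Compute the condition number.
kappa = L/mu = 186/163 = 1.1411
Step 2: Compute the convergence rate.
r = 1 - 2/(kappa + 1) = 1 - 2*mu/(L + mu) = (L - mu)/(L + mu) = 23/349 = 0.0659


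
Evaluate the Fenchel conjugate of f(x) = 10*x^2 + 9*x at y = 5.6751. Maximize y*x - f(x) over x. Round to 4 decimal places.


f*(y) = sup_x {y*x - a*x^2 - b*x} = sup_x {(y-b)*x - a*x^2}
FOC: (y - b) - 2a*x = 0 => x* = (y - b)/(2a)
x* = (5.6751 - 9)/(2*10) = -0.1662
f*(5.6751) = (y-b)^2/(4a) = (5.6751 - 9)^2/(4*10)
= 11.055/40 = 0.2764


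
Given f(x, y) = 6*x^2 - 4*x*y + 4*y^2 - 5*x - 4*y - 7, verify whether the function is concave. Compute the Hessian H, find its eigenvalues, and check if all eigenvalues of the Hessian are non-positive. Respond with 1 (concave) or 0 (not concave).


The Hessian of f(x,y) = 6*x^2 - 4*x*y + 4*y^2 - 5*x - 4*y - 7 is:
H = [[12, -4], [-4, 8]]
Trace = 12 + 8 = 20
Determinant = 12*8 - (-4)^2 = 80
Discriminant = (20)^2 - 4*80 = 80.0
Eigenvalues: lambda_1 = 5.5279, lambda_2 = 14.4721
The function is not concave.

0


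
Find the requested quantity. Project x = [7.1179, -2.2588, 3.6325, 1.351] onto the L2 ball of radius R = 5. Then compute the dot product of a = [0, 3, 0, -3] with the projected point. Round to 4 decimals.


Step 1: Compute ||x|| (intermediates to 6 decimals).
||x|| = sqrt(7.1179^2 + (-2.2588)^2 + 3.6325^2 + 1.351^2) = 8.413497
Step 2: Project.
Since ||x|| > R, scale = R/||x|| = 5/8.413497 = 0.594283, proj(x) = scale * x
proj(x) = [4.230047, -1.342366, 2.158733, 0.802876]
Step 3: Dot product.
a^T * proj(x) = 0*4.230047 + 3*(-1.342366) + 0*2.158733 - 3*0.802876 = -6.4357


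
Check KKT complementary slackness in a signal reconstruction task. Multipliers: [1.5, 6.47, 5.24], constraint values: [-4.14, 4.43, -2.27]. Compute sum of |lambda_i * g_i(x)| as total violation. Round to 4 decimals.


KKT complementary slackness check:
lambda_1 * g_1 = 1.5 * -4.14 = -6.21
lambda_2 * g_2 = 6.47 * 4.43 = 28.6621
lambda_3 * g_3 = 5.24 * -2.27 = -11.8948
Total violation = 6.21 + 28.6621 + 11.8948 = 46.7669


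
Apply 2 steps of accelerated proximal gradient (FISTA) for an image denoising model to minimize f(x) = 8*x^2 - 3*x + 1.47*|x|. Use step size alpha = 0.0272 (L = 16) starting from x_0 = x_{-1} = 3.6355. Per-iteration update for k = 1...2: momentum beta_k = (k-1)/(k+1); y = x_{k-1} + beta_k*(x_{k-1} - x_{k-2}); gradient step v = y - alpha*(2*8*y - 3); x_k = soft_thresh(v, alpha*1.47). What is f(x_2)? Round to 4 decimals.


FISTA on f(x) = 8*x^2 - 3*x + 1.47*|x|
L = 16, alpha = 0.0272
Iteration 1: beta = 0.0, y = 3.6355 + 0.0*(3.6355 - 3.6355) = 3.6355
  grad(y) = 55.168, v = y - alpha*grad = 2.1349
  prox(v) = soft_thresh(2.1349, 0.04) = 2.0949
Iteration 2: beta = 0.3333, y = 2.0949 + 0.3333*(2.0949 - 3.6355) = 1.5814
  grad(y) = 22.3029, v = y - alpha*grad = 0.9748
  prox(v) = soft_thresh(0.9748, 0.04) = 0.9348
f(x_2) = 8*0.9348^2 - 3*0.9348 + 1.47*|0.9348| = 5.5607


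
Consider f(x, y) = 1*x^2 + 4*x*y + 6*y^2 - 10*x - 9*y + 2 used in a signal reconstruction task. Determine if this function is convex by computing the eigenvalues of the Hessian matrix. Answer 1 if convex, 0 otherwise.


The Hessian of f(x,y) = 1*x^2 + 4*x*y + 6*y^2 - 10*x - 9*y + 2 is:
H = [[2, 4], [4, 12]]
Trace = 2 + 12 = 14
Determinant = 2*12 - (4)^2 = 8
Discriminant = (14)^2 - 4*8 = 164.0
Eigenvalues: lambda_1 = 0.5969, lambda_2 = 13.4031
The function is convex.

1


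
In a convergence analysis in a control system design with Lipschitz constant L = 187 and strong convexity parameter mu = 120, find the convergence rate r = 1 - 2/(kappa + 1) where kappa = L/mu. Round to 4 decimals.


Step 1: Compute the condition number.
kappa = L/mu = 187/120 = 1.5583
Step 2: Compute the convergence rate.
r = 1 - 2/(kappa + 1) = 1 - 2*mu/(L + mu) = (L - mu)/(L + mu) = 67/307 = 0.2182


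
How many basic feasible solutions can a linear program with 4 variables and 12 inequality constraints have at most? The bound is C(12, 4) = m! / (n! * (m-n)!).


Each vertex corresponds to some choice of n active constraints out of m, so the number of vertices is at most C(m, n) = m! / (n!(m-n)!).
m = 12, n = 4
Numerator: 12 * 11 * 10 * 9
Denominator: 4! = 24
C(12, 4) = 495


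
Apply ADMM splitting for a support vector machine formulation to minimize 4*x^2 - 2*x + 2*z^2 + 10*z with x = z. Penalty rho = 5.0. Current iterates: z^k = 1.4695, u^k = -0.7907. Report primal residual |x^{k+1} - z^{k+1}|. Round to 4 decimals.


ADMM iteration with rho = 5.0, z^k = 1.4695, u^k = -0.7907
Step 1: x-update.
Minimize 4*x^2 - 2*x + (5.0/2)*(x - 1.4695 - 0.7907)^2
FOC: (2*4 + 5.0)*x = 2 + 5.0*(1.4695 + 0.7907)
x^{k+1} = 1.0232
Step 2: z-update.
Minimize 2*z^2 + 10*z + (5.0/2)*(1.0232 - z - 0.7907)^2
FOC: (2*2 + 5.0)*z = -10 + 5.0*(1.0232 - 0.7907)
z^{k+1} = -0.982
Step 3: u-update.
u^{k+1} = -0.7907 + 1.0232 + 0.982 = 1.2144
Step 4: Primal residual = |1.0232 + 0.982| = 2.0051


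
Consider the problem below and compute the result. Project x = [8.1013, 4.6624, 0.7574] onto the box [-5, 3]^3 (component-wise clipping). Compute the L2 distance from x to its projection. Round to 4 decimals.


Project each component onto [-5, 3].
clip(8.1013) = 3.0, clip(4.6624) = 3.0, clip(0.7574) = 0.7574
Projection = [3.0, 3.0, 0.7574]
Squared diffs: [26.0233, 2.7636, 0.0]
Distance = sqrt(28.7869) = 5.3653


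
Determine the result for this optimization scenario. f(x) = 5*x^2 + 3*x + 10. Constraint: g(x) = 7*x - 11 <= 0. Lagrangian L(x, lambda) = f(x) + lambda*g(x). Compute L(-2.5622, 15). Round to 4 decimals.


Step 1: Evaluate f(x).
f(-2.5622) = 5*(-2.5622)^2 + 3*(-2.5622) + 10 = 35.1377
Step 2: Evaluate g(x).
g(-2.5622) = 7*-2.5622 - 11 = -28.9354
Step 3: Compute Lagrangian.
L = 35.1377 + 15*-28.9354 = -398.8933


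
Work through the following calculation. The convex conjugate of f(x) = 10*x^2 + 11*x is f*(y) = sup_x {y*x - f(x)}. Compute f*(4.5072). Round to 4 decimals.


f*(y) = sup_x {y*x - a*x^2 - b*x} = sup_x {(y-b)*x - a*x^2}
FOC: (y - b) - 2a*x = 0 => x* = (y - b)/(2a)
x* = (4.5072 - 11)/(2*10) = -0.3246
f*(4.5072) = (y-b)^2/(4a) = (4.5072 - 11)^2/(4*10)
= 42.1565/40 = 1.0539


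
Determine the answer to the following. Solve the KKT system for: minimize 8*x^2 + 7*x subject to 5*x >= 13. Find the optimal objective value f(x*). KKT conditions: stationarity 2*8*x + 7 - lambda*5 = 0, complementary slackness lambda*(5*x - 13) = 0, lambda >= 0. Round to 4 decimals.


Step 1: Try lambda = 0 (constraint inactive).
x_unc = -7/(2*8) = -0.4375
Check: 5*-0.4375 = -2.1875 < 13 -- violated!
Step 2: Constraint must be active: 5*x = 13
x* = 13/5 = 2.6
lambda = (2*8*2.6 + 7)/5 = 9.72
Step 3: Compute optimal value.
f(x*) = 8*2.6^2 + 7*2.6 = 72.28


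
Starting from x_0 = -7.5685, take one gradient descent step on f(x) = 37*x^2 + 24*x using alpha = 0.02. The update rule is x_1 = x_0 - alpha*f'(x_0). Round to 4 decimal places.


We compute the gradient at x_0 and apply the update.
f'(x) = 74*x + 24
f'(-7.5685) = 74*-7.5685 + 24 = -536.069
x_1 = -7.5685 - 0.02*-536.069 = 3.1529


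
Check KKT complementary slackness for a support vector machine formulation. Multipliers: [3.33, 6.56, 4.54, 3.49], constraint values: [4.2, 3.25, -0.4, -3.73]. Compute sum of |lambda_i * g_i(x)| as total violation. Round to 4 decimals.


KKT complementary slackness check:
lambda_1 * g_1 = 3.33 * 4.2 = 13.986
lambda_2 * g_2 = 6.56 * 3.25 = 21.32
lambda_3 * g_3 = 4.54 * -0.4 = -1.816
lambda_4 * g_4 = 3.49 * -3.73 = -13.0177
Total violation = 13.986 + 21.32 + 1.816 + 13.0177 = 50.1397


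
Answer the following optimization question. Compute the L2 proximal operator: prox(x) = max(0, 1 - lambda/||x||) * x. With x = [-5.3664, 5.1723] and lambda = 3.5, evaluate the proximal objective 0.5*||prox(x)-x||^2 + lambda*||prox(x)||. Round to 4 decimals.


Step 1: Compute ||x||.
||x|| = 7.4533
Step 2: Compute scaling factor.
scale = max(0, 1 - 3.5/7.4533) = 0.5304
Step 3: prox(x) = [-2.8464, 2.7434]
||prox(x)|| = 3.9533
Step 4: Proximal objective.
0.5*||prox-x||^2 = 6.125
lambda*||prox|| = 13.8366
Total = 19.9614


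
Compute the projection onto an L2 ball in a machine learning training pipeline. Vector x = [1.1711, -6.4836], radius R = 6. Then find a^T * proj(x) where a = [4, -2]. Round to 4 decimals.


Step 1: Compute ||x|| (intermediates to 6 decimals).
||x|| = sqrt(1.1711^2 + (-6.4836)^2) = 6.588516
Step 2: Project.
Since ||x|| > R, scale = R/||x|| = 6/6.588516 = 0.910675, proj(x) = scale * x
proj(x) = [1.066491, -5.904452]
Step 3: Dot product.
a^T * proj(x) = 4*1.066491 - 2*(-5.904452) = 16.0749


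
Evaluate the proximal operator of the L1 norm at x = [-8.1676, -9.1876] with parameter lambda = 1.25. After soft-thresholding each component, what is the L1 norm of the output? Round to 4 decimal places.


Soft-thresholding with lambda = 1.25:
prox(-8.1676) = sign(-8.1676)*max(|-8.1676| - 1.25, 0) = -6.9176
prox(-9.1876) = sign(-9.1876)*max(|-9.1876| - 1.25, 0) = -7.9376
prox(x) = [-6.9176, -7.9376]
||prox(x)||_1 = 6.9176 + 7.9376 = 14.8552


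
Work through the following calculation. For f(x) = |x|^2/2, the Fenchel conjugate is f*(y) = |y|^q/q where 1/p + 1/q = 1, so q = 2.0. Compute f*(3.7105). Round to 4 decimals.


The conjugate exponent q satisfies 1/p + 1/q = 1.
p = 2, so q = 2/(2 - 1) = 2.0
|y|^q = 3.7105^2.0 = 13.7678
f*(3.7105) = 13.7678 / 2.0 = 6.8839


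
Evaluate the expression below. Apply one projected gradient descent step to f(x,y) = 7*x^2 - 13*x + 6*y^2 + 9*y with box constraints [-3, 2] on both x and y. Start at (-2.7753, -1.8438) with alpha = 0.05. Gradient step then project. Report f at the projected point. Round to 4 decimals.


Step 1: Compute gradient at (-2.7753, -1.8438).
grad_x = 2*7*-2.7753 - 13 = -51.8542
grad_y = 2*6*-1.8438 + 9 = -13.1256
Step 2: Gradient step.
x_raw = -2.7753 - 0.05*-51.8542 = -0.1826
y_raw = -1.8438 - 0.05*-13.1256 = -1.1875
Step 3: Project onto [-3, 2].
x_proj = clip(-0.1826) = -0.1826
y_proj = clip(-1.1875) = -1.1875
Step 4: Evaluate f.
f(-0.1826, -1.1875) = 0.3806


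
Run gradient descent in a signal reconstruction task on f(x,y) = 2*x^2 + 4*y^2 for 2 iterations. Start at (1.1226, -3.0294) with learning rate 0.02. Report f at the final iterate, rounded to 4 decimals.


Gradient descent on f(x,y) = 2*x^2 + 4*y^2.
Starting point: (1.1226, -3.0294), alpha = 0.02
Step 1: grad_x = 2*2*1.1226 = 4.4904, grad_y = 2*4*-3.0294 = -24.2352
  x_1 = 1.1226 - 0.02*4.4904 = 1.0328
  y_1 = -3.0294 - 0.02*-24.2352 = -2.5447
Step 2: grad_x = 2*2*1.0328 = 4.1312, grad_y = 2*4*-2.5447 = -20.3576
  x_2 = 1.0328 - 0.02*4.1312 = 0.9502
  y_2 = -2.5447 - 0.02*-20.3576 = -2.1375
f(0.9502, -2.1375) = 2*0.9502^2 + 4*(-2.1375)^2 = 20.082


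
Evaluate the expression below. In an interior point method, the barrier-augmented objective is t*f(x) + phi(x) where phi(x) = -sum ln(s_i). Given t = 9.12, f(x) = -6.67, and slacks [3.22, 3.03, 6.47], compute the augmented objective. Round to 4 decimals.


Step 1: Compute log-barrier.
ln values: [1.1694, 1.1086, 1.8672]
phi = -(1.1694 + 1.1086 + 1.8672) = -4.1451
Step 2: Compute augmented objective.
t*f(x) = 9.12*-6.67 = -60.8304
Total = -60.8304 - 4.1451 = -64.9755


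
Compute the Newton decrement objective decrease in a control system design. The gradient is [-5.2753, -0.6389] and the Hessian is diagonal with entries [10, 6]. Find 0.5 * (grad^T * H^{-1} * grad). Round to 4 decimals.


Step 1: H is diagonal, so H^(-1) * g = [-0.5275, -0.1065].
Step 2: g^T H^(-1) g = sum_i g_i^2 / H_ii
  = (-5.2753)^2/10 + (-0.6389)^2/6
  = 2.7829 + 0.068 = 2.8509
Step 3: Objective decrease = 0.5 * g^T H^(-1) g = 1.4255


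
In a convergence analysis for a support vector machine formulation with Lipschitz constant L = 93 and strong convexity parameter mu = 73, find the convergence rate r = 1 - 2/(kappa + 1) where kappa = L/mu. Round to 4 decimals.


Step 1: Compute the condition number.
kappa = L/mu = 93/73 = 1.274
Step 2: Compute the convergence rate.
r = 1 - 2/(kappa + 1) = 1 - 2*mu/(L + mu) = (L - mu)/(L + mu) = 20/166 = 0.1205


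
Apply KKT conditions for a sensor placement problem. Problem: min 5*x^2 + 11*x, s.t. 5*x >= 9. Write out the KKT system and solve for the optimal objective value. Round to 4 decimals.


Step 1: Try lambda = 0 (constraint inactive).
x_unc = -11/(2*5) = -1.1
Check: 5*-1.1 = -5.5 < 9 -- violated!
Step 2: Constraint must be active: 5*x = 9
x* = 9/5 = 1.8
lambda = (2*5*1.8 + 11)/5 = 5.8
Step 3: Compute optimal value.
f(x*) = 5*1.8^2 + 11*1.8 = 36.0


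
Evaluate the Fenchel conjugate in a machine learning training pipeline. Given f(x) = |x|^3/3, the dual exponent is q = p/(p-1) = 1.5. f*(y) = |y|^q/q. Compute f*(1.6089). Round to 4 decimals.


The conjugate exponent q satisfies 1/p + 1/q = 1.
p = 3, so q = 3/(3 - 1) = 1.5
|y|^q = 1.6089^1.5 = 2.0408
f*(1.6089) = 2.0408 / 1.5 = 1.3605


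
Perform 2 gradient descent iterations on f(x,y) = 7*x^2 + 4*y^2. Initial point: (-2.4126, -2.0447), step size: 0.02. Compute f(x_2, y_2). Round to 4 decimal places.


Gradient descent on f(x,y) = 7*x^2 + 4*y^2.
Starting point: (-2.4126, -2.0447), alpha = 0.02
Step 1: grad_x = 2*7*-2.4126 = -33.7764, grad_y = 2*4*-2.0447 = -16.3576
  x_1 = -2.4126 - 0.02*-33.7764 = -1.7371
  y_1 = -2.0447 - 0.02*-16.3576 = -1.7175
Step 2: grad_x = 2*7*-1.7371 = -24.319, grad_y = 2*4*-1.7175 = -13.7404
  x_2 = -1.7371 - 0.02*-24.319 = -1.2507
  y_2 = -1.7175 - 0.02*-13.7404 = -1.4427
f(-1.2507, -1.4427) = 7*(-1.2507)^2 + 4*(-1.4427)^2 = 19.2756


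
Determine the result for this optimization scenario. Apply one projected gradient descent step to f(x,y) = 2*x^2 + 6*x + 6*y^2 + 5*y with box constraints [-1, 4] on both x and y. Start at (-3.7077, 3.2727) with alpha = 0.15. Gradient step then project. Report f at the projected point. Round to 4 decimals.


Step 1: Compute gradient at (-3.7077, 3.2727).
grad_x = 2*2*-3.7077 + 6 = -8.8308
grad_y = 2*6*3.2727 + 5 = 44.2724
Step 2: Gradient step.
x_raw = -3.7077 - 0.15*-8.8308 = -2.3831
y_raw = 3.2727 - 0.15*44.2724 = -3.3682
Step 3: Project onto [-1, 4].
x_proj = clip(-2.3831) = -1.0
y_proj = clip(-3.3682) = -1.0
Step 4: Evaluate f.
f(-1.0, -1.0) = -3.0


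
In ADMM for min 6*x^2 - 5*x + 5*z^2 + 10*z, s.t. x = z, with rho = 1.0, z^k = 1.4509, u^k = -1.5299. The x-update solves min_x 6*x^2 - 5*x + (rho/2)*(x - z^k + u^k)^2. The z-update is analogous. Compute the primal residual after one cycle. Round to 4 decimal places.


ADMM iteration with rho = 1.0, z^k = 1.4509, u^k = -1.5299
Step 1: x-update.
Minimize 6*x^2 - 5*x + (1.0/2)*(x - 1.4509 - 1.5299)^2
FOC: (2*6 + 1.0)*x = 5 + 1.0*(1.4509 + 1.5299)
x^{k+1} = 0.6139
Step 2: z-update.
Minimize 5*z^2 + 10*z + (1.0/2)*(0.6139 - z - 1.5299)^2
FOC: (2*5 + 1.0)*z = -10 + 1.0*(0.6139 - 1.5299)
z^{k+1} = -0.9924
Step 3: u-update.
u^{k+1} = -1.5299 + 0.6139 + 0.9924 = 0.0764
Step 4: Primal residual = |0.6139 + 0.9924| = 1.6063


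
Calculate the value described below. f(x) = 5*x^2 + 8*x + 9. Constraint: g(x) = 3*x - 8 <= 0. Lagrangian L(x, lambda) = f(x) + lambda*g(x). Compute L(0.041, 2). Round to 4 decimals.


Step 1: Evaluate f(x).
f(0.041) = 5*0.041^2 + 8*0.041 + 9 = 9.3364
Step 2: Evaluate g(x).
g(0.041) = 3*0.041 - 8 = -7.877
Step 3: Compute Lagrangian.
L = 9.3364 + 2*-7.877 = -6.4176


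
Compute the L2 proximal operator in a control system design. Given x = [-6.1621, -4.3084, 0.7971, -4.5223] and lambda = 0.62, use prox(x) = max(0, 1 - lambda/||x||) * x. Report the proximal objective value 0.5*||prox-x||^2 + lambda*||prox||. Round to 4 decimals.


Step 1: Compute ||x||.
||x|| = 8.8102
Step 2: Compute scaling factor.
scale = max(0, 1 - 0.62/8.8102) = 0.9296
Step 3: prox(x) = [-5.7285, -4.0052, 0.741, -4.2041]
||prox(x)|| = 8.1902
Step 4: Proximal objective.
0.5*||prox-x||^2 = 0.1922
lambda*||prox|| = 5.0779
Total = 5.2701


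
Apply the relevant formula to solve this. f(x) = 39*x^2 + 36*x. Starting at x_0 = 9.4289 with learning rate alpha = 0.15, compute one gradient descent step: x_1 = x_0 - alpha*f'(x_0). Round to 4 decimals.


We compute the gradient at x_0 and apply the update.
f'(x) = 78*x + 36
f'(9.4289) = 78*9.4289 + 36 = 771.4542
x_1 = 9.4289 - 0.15*771.4542 = -106.2892


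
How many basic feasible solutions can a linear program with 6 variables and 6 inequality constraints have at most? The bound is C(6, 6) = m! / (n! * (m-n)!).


Each vertex corresponds to some choice of n active constraints out of m, so the number of vertices is at most C(m, n) = m! / (n!(m-n)!).
m = 6, n = 6
Numerator: 6 * 5 * 4 * 3 * 2 * 1
Denominator: 6! = 720
C(6, 6) = 1


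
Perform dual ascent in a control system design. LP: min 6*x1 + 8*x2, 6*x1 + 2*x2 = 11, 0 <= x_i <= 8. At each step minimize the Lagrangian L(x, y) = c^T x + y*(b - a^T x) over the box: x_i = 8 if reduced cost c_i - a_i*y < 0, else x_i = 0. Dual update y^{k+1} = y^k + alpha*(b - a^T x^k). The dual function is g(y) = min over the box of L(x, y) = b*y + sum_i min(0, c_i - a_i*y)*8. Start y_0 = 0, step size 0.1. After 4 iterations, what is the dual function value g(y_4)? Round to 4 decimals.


Dual ascent for LP: min 6*x1 + 8*x2, 6*x1 + 2*x2 = 11, 0 <= x_i <= 8
Step 1: y^k = 0.0, reduced costs: (6.0, 8.0)
  x^k = (0.0, 0.0), subgradient = b - a^T x = 11.0
  y^{k+1} = 0.0 + 0.1*11.0 = 1.1
Step 2: y^k = 1.1, reduced costs: (-0.6, 5.8)
  x^k = (8.0, 0.0), subgradient = b - a^T x = -37.0
  y^{k+1} = 1.1 + 0.1*-37.0 = -2.6
Step 3: y^k = -2.6, reduced costs: (21.6, 13.2)
  x^k = (0.0, 0.0), subgradient = b - a^T x = 11.0
  y^{k+1} = -2.6 + 0.1*11.0 = -1.5
Step 4: y^k = -1.5, reduced costs: (15.0, 11.0)
  x^k = (0.0, 0.0), subgradient = b - a^T x = 11.0
  y^{k+1} = -1.5 + 0.1*11.0 = -0.4
Dual objective at y_4 = -0.4: reduced costs (8.4, 8.8), box minimizer x = (0.0, 0.0)
g(y_4) = b*y + (c1 - a1*y)*x1 + (c2 - a2*y)*x2 = 11*(-0.4) + 8.4*0.0 + 8.8*0.0 = -4.4 + 0.0 + 0.0 = -4.4


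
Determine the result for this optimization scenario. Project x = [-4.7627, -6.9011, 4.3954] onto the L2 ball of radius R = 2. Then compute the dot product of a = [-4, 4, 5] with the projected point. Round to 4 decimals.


Step 1: Compute ||x|| (intermediates to 6 decimals).
||x|| = sqrt((-4.7627)^2 + (-6.9011)^2 + 4.3954^2) = 9.467208
Step 2: Project.
Since ||x|| > R, scale = R/||x|| = 2/9.467208 = 0.211256, proj(x) = scale * x
proj(x) = [-1.006149, -1.457899, 0.928555]
Step 3: Dot product.
a^T * proj(x) = -4*(-1.006149) + 4*(-1.457899) + 5*0.928555 = 2.8358


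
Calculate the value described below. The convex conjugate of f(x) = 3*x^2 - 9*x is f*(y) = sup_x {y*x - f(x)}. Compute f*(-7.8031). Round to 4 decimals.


f*(y) = sup_x {y*x - a*x^2 - b*x} = sup_x {(y-b)*x - a*x^2}
FOC: (y - b) - 2a*x = 0 => x* = (y - b)/(2a)
x* = (-7.8031 + 9)/(2*3) = 0.1995
f*(-7.8031) = (y-b)^2/(4a) = (-7.8031 + 9)^2/(4*3)
= 1.4326/12 = 0.1194
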